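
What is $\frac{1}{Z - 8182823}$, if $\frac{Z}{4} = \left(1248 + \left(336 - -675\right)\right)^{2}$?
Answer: $\frac{1}{12229501} \approx 8.1769 \cdot 10^{-8}$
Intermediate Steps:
$Z = 20412324$ ($Z = 4 \left(1248 + \left(336 - -675\right)\right)^{2} = 4 \left(1248 + \left(336 + 675\right)\right)^{2} = 4 \left(1248 + 1011\right)^{2} = 4 \cdot 2259^{2} = 4 \cdot 5103081 = 20412324$)
$\frac{1}{Z - 8182823} = \frac{1}{20412324 - 8182823} = \frac{1}{12229501}$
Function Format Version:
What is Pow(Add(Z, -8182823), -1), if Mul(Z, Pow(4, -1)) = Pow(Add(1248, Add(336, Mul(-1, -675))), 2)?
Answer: Rational(1, 12229501) ≈ 8.1769e-8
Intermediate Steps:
Z = 20412324 (Z = Mul(4, Pow(Add(1248, Add(336, Mul(-1, -675))), 2)) = Mul(4, Pow(Add(1248, Add(336, 675)), 2)) = Mul(4, Pow(Add(1248, 1011), 2)) = Mul(4, Pow(2259, 2)) = Mul(4, 5103081) = 20412324)
Pow(Add(Z, -8182823), -1) = Pow(Add(20412324, -8182823), -1) = Pow(12229501, -1) = Rational(1, 12229501)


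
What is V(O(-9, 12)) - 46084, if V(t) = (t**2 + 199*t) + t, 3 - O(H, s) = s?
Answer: -47803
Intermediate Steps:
O(H, s) = 3 - s
V(t) = t**2 + 200*t
V(O(-9, 12)) - 46084 = (3 - 1*12)*(200 + (3 - 1*12)) - 46084 = (3 - 12)*(200 + (3 - 12)) - 46084 = -9*(200 - 9) - 46084 = -9*191 - 46084 = -1719 - 46084 = -47803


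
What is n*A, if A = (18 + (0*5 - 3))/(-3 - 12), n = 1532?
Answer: -1532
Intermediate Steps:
A = -1 (A = (18 + (0 - 3))/(-15) = (18 - 3)*(-1/15) = 15*(-1/15) = -1)
n*A = 1532*(-1) = -1532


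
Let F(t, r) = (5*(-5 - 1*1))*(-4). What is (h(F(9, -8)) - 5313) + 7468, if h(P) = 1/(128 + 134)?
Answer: 564611/262 ≈ 2155.0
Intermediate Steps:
F(t, r) = 120 (F(t, r) = (5*(-5 - 1))*(-4) = (5*(-6))*(-4) = -30*(-4) = 120)
h(P) = 1/262
(h(F(9, -8)) - 5313) + 7468 = (1/262 - 5313) + 7468 = -1392005/262 + 7468 = 564611/262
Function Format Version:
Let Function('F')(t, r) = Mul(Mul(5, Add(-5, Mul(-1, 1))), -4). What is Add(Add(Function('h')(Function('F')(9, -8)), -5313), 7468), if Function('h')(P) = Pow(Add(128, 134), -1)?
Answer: Rational(564611, 262) ≈ 2155.0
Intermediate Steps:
Function('F')(t, r) = 120 (Function('F')(t, r) = Mul(Mul(5, Add(-5, -1)), -4) = Mul(Mul(5, -6), -4) = Mul(-30, -4) = 120)
Function('h')(P) = Rational(1, 262) (Function('h')(P) = Pow(262, -1) = Rational(1, 262))
Add(Add(Function('h')(Function('F')(9, -8)), -5313), 7468) = Add(Add(Rational(1, 262), -5313), 7468) = Add(Rational(-1392005, 262), 7468) = Rational(564611, 262)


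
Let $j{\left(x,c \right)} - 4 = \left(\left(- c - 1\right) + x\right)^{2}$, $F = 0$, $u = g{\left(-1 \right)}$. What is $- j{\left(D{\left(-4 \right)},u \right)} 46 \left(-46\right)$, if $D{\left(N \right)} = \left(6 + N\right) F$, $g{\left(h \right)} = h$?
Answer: $8464$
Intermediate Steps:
$u = -1$
$D{\left(N \right)} = 0$ ($D{\left(N \right)} = \left(6 + N\right) 0 = 0$)
$j{\left(x,c \right)} = 4 + \left(-1 + x - c\right)^{2}$ ($j{\left(x,c \right)} = 4 + \left(\left(- c - 1\right) + x\right)^{2} = 4 + \left(\left(-1 - c\right) + x\right)^{2} = 4 + \left(-1 + x - c\right)^{2}$)
$- j{\left(D{\left(-4 \right)},u \right)} 46 \left(-46\right) = - \left(4 + \left(1 - 1 - 0\right)^{2}\right) 46 \left(-46\right) = - \left(4 + \left(1 - 1 + 0\right)^{2}\right) 46 \left(-46\right) = - \left(4 + 0^{2}\right) 46 \left(-46\right) = - \left(4 + 0\right) 46 \left(-46\right) = - 4 \cdot 46 \left(-46\right) = - 184 \left(-46\right) = \left(-1\right) \left(-8464\right) = 8464$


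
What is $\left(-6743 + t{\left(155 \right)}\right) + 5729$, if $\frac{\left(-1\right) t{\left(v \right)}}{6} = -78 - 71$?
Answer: $-120$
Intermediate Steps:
$t{\left(v \right)} = 894$ ($t{\left(v \right)} = - 6 \left(-78 - 71\right) = \left(-6\right) \left(-149\right) = 894$)
$\left(-6743 + t{\left(155 \right)}\right) + 5729 = \left(-6743 + 894\right) + 5729 = -5849 + 5729 = -120$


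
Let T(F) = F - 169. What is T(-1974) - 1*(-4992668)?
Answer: 4990525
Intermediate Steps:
T(F) = -169 + F
T(-1974) - 1*(-4992668) = (-169 - 1974) - 1*(-4992668) = -2143 + 4992668 = 4990525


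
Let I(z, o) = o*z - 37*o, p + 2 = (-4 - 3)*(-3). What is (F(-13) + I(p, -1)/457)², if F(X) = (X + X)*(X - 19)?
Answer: 144583978564/208849 ≈ 6.9229e+5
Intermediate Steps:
p = 19 (p = -2 + (-4 - 3)*(-3) = -2 - 7*(-3) = -2 + 21 = 19)
I(z, o) = -37*o + o*z
F(X) = 2*X*(-19 + X) (F(X) = (2*X)*(-19 + X) = 2*X*(-19 + X))
(F(-13) + I(p, -1)/457)² = (2*(-13)*(-19 - 13) - (-37 + 19)/457)² = (2*(-13)*(-32) - 1*(-18)*(1/457))² = (832 + 18*(1/457))² = (832 + 18/457)² = (380242/457)² = 144583978564/208849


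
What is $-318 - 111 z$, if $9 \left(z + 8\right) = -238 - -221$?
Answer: $\frac{2339}{3} \approx 779.67$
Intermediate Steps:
$z = - \frac{89}{9}$ ($z = -8 + \frac{-238 - -221}{9} = -8 + \frac{-238 + 221}{9} = -8 + \frac{1}{9} \left(-17\right) = -8 - \frac{17}{9} = - \frac{89}{9} \approx -9.8889$)
$-318 - 111 z = -318 - - \frac{3293}{3} = -318 + \frac{3293}{3} = \frac{2339}{3}$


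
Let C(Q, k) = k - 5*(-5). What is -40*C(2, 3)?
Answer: -1120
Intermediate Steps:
C(Q, k) = 25 + k (C(Q, k) = k + 25 = 25 + k)
-40*C(2, 3) = -40*(25 + 3) = -40*28 = -1120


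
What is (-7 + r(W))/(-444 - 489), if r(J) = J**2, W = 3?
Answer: -2/933 ≈ -0.0021436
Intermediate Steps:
(-7 + r(W))/(-444 - 489) = (-7 + 3**2)/(-444 - 489) = (-7 + 9)/(-933) = 2*(-1/933) = -2/933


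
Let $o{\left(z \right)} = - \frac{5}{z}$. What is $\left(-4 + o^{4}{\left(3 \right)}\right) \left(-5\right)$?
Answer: $- \frac{1505}{81} \approx -18.58$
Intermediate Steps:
$\left(-4 + o^{4}{\left(3 \right)}\right) \left(-5\right) = \left(-4 + \left(- \frac{5}{3}\right)^{4}\right) \left(-5\right) = \left(-4 + \frac{625}{81}\right) \left(-5\right) = \frac{301}{81} \left(-5\right) = - \frac{1505}{81}$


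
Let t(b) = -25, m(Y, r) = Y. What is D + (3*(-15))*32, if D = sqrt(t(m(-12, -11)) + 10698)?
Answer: -1440 + sqrt(10673) ≈ -1336.7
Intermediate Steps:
D = sqrt(10673) (D = sqrt(-25 + 10698) = sqrt(10673) ≈ 103.31)
D + (3*(-15))*32 = sqrt(10673) + (3*(-15))*32 = sqrt(10673) - 45*32 = sqrt(10673) - 1440 = -1440 + sqrt(10673)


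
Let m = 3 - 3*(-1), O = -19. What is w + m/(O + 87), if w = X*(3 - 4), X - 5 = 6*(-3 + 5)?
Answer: -575/34 ≈ -16.912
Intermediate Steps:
X = 17 (X = 5 + 6*(-3 + 5) = 5 + 6*2 = 5 + 12 = 17)
m = 6 (m = 3 + 3 = 6)
w = -17 (w = 17*(3 - 4) = 17*(-1) = -17)
w + m/(O + 87) = -17 + 6/(-19 + 87) = -17 + 6/68 = -17 + 6*(1/68) = -17 + 3/34 = -575/34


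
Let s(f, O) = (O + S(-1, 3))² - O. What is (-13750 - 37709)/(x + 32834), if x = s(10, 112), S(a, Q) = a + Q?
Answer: -51459/45718 ≈ -1.1256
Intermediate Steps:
S(a, Q) = Q + a
s(f, O) = (2 + O)² - O (s(f, O) = (O + (3 - 1))² - O = (O + 2)² - O = (2 + O)² - O)
x = 12884 (x = (2 + 112)² - 1*112 = 114² - 112 = 12996 - 112 = 12884)
(-13750 - 37709)/(x + 32834) = (-13750 - 37709)/(12884 + 32834) = -51459/45718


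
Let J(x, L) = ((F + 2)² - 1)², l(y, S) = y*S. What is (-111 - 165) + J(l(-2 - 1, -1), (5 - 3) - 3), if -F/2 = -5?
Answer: 20173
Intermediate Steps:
F = 10 (F = -2*(-5) = 10)
l(y, S) = S*y
J(x, L) = 20449 (J(x, L) = ((10 + 2)² - 1)² = (12² - 1)² = (144 - 1)² = 143² = 20449)
(-111 - 165) + J(l(-2 - 1, -1), (5 - 3) - 3) = (-111 - 165) + 20449 = -276 + 20449 = 20173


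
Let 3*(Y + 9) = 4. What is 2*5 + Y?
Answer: 7/3 ≈ 2.3333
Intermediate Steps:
Y = -23/3 (Y = -9 + (1/3)*4 = -9 + 4/3 = -23/3 ≈ -7.6667)
2*5 + Y = 2*5 - 23/3 = 10 - 23/3 = 7/3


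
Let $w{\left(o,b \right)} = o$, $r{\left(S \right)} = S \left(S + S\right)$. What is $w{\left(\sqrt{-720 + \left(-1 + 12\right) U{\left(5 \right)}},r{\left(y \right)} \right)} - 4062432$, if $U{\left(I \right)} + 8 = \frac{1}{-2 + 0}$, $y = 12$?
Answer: $-4062432 + \frac{i \sqrt{3254}}{2} \approx -4.0624 \cdot 10^{6} + 28.522 i$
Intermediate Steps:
$U{\left(I \right)} = - \frac{17}{2}$ ($U{\left(I \right)} = -8 + \frac{1}{-2 + 0} = -8 + \frac{1}{-2} = -8 - \frac{1}{2} = - \frac{17}{2}$)
$r{\left(S \right)} = 2 S^{2}$ ($r{\left(S \right)} = S 2 S = 2 S^{2}$)
$w{\left(\sqrt{-720 + \left(-1 + 12\right) U{\left(5 \right)}},r{\left(y \right)} \right)} - 4062432 = \sqrt{-720 + \left(-1 + 12\right) \left(- \frac{17}{2}\right)} - 4062432 = \sqrt{-720 + 11 \left(- \frac{17}{2}\right)} - 4062432 = \sqrt{-720 - \frac{187}{2}} - 4062432 = \sqrt{- \frac{1627}{2}} - 4062432 = \frac{i \sqrt{3254}}{2} - 4062432 = -4062432 + \frac{i \sqrt{3254}}{2}$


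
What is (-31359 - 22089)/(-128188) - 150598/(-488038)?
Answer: 5673688931/7820076893 ≈ 0.72553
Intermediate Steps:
(-31359 - 22089)/(-128188) - 150598/(-488038) = -53448*(-1/128188) - 150598*(-1/488038) = 13362/32047 + 75299/244019 = 5673688931/7820076893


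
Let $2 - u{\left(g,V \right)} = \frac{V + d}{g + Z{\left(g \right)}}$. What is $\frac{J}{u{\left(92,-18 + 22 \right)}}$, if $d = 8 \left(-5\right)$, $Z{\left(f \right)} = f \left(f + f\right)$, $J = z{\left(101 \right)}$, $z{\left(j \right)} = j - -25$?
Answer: $\frac{76590}{1217} \approx 62.933$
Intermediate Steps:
$z{\left(j \right)} = 25 + j$ ($z{\left(j \right)} = j + 25 = 25 + j$)
$J = 126$ ($J = 25 + 101 = 126$)
$Z{\left(f \right)} = 2 f^{2}$ ($Z{\left(f \right)} = f 2 f = 2 f^{2}$)
$d = -40$
$u{\left(g,V \right)} = 2 - \frac{-40 + V}{g + 2 g^{2}}$ ($u{\left(g,V \right)} = 2 - \frac{V - 40}{g + 2 g^{2}} = 2 - \frac{-40 + V}{g + 2 g^{2}}$)
$\frac{J}{u{\left(92,-18 + 22 \right)}} = \frac{126}{\frac{1}{92} \frac{1}{1 + 2 \cdot 92} \left(40 - \left(-18 + 22\right) + 2 \cdot 92 + 4 \cdot 92^{2}\right)} = \frac{126}{\frac{1}{92} \frac{1}{1 + 184} \left(40 - 4 + 184 + 4 \cdot 8464\right)} = \frac{126}{\frac{1}{92} \cdot \frac{1}{185} \left(40 - 4 + 184 + 33856\right)} = \frac{126}{\frac{1}{92} \cdot \frac{1}{185} \cdot 34076} = \frac{126}{\frac{8519}{4255}} = 126 \cdot \frac{4255}{8519} = \frac{76590}{1217}$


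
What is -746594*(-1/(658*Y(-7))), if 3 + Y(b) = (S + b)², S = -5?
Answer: 373297/46389 ≈ 8.0471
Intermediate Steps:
Y(b) = -3 + (-5 + b)²
-746594*(-1/(658*Y(-7))) = -746594*(-1/(658*(-3 + (-5 - 7)²))) = -746594*(-1/(658*(-3 + (-12)²))) = -746594*(-1/(658*(-3 + 144))) = -746594/(-14*141*47) = -746594/((-1974*47)) = -746594/(-92778) = -746594*(-1/92778) = 373297/46389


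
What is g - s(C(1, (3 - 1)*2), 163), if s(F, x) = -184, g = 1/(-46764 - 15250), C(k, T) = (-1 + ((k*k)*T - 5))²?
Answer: 11410575/62014 ≈ 184.00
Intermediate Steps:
C(k, T) = (-6 + T*k²)² (C(k, T) = (-1 + (k²*T - 5))² = (-1 + (T*k² - 5))² = (-1 + (-5 + T*k²))² = (-6 + T*k²)²)
g = -1/62014 (g = 1/(-62014) = -1/62014 ≈ -1.6125e-5)
g - s(C(1, (3 - 1)*2), 163) = -1/62014 - 1*(-184) = -1/62014 + 184 = 11410575/62014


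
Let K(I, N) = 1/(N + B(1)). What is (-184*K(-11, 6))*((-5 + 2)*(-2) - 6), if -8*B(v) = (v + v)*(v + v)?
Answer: 0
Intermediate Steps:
B(v) = -v²/2 (B(v) = -(v + v)*(v + v)/8 = -2*v*2*v/8 = -v²/2)
K(I, N) = 1/(-½ + N) (K(I, N) = 1/(N - ½*1²) = 1/(N - ½*1) = 1/(N - ½) = 1/(-½ + N))
(-184*K(-11, 6))*((-5 + 2)*(-2) - 6) = (-368/(-1 + 2*6))*((-5 + 2)*(-2) - 6) = (-368/(-1 + 12))*(-3*(-2) - 6) = (-368/11)*(6 - 6) = -368/11*0 = 0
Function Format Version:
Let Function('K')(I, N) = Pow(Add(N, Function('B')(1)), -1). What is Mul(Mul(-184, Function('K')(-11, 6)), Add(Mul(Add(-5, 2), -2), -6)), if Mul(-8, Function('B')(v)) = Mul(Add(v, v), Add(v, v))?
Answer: 0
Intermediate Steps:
Function('B')(v) = Mul(Rational(-1, 2), Pow(v, 2)) (Function('B')(v) = Mul(Rational(-1, 8), Mul(Add(v, v), Add(v, v))) = Mul(Rational(-1, 8), Mul(Mul(2, v), Mul(2, v))) = Mul(Rational(-1, 8), Mul(4, Pow(v, 2))) = Mul(Rational(-1, 2), Pow(v, 2)))
Function('K')(I, N) = Pow(Add(Rational(-1, 2), N), -1) (Function('K')(I, N) = Pow(Add(N, Mul(Rational(-1, 2), Pow(1, 2))), -1) = Pow(Add(N, Mul(Rational(-1, 2), 1)), -1) = Pow(Add(N, Rational(-1, 2)), -1) = Pow(Add(Rational(-1, 2), N), -1))
Mul(Mul(-184, Function('K')(-11, 6)), Add(Mul(Add(-5, 2), -2), -6)) = Mul(Mul(-184, Mul(2, Pow(Add(-1, Mul(2, 6)), -1))), Add(Mul(Add(-5, 2), -2), -6)) = Mul(Mul(-184, Mul(2, Pow(Add(-1, 12), -1))), Add(Mul(-3, -2), -6)) = Mul(Mul(-184, Mul(2, Pow(11, -1))), Add(6, -6)) = Mul(Mul(-184, Mul(2, Rational(1, 11))), 0) = Mul(Mul(-184, Rational(2, 11)), 0) = Mul(Rational(-368, 11), 0) = 0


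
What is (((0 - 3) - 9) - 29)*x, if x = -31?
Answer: 1271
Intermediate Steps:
(((0 - 3) - 9) - 29)*x = (((0 - 3) - 9) - 29)*(-31) = ((-3 - 9) - 29)*(-31) = (-12 - 29)*(-31) = -41*(-31) = 1271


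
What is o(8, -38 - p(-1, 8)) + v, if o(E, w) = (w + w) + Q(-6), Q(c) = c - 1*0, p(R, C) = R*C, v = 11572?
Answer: 11506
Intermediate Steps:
p(R, C) = C*R
Q(c) = c (Q(c) = c + 0 = c)
o(E, w) = -6 + 2*w (o(E, w) = (w + w) - 6 = 2*w - 6 = -6 + 2*w)
o(8, -38 - p(-1, 8)) + v = (-6 + 2*(-38 - 8*(-1))) + 11572 = (-6 + 2*(-38 - 1*(-8))) + 11572 = (-6 + 2*(-38 + 8)) + 11572 = (-6 + 2*(-30)) + 11572 = (-6 - 60) + 11572 = -66 + 11572 = 11506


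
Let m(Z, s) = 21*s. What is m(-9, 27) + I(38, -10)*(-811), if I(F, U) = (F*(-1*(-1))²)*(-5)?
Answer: 154657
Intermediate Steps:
I(F, U) = -5*F (I(F, U) = (F*1²)*(-5) = (F*1)*(-5) = F*(-5) = -5*F)
m(-9, 27) + I(38, -10)*(-811) = 21*27 - 5*38*(-811) = 567 - 190*(-811) = 567 + 154090 = 154657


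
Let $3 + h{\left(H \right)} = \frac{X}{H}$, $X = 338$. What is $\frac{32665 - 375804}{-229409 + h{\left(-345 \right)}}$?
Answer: $\frac{118382955}{79147478} \approx 1.4957$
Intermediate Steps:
$h{\left(H \right)} = -3 + \frac{338}{H}$
$\frac{32665 - 375804}{-229409 + h{\left(-345 \right)}} = \frac{32665 - 375804}{-229409 - \left(3 - \frac{338}{-345}\right)} = - \frac{343139}{-229409 + \left(-3 + 338 \left(- \frac{1}{345}\right)\right)} = - \frac{343139}{-229409 - \frac{1373}{345}} = - \frac{343139}{- \frac{79147478}{345}} = \left(-343139\right) \left(- \frac{345}{79147478}\right) = \frac{118382955}{79147478}$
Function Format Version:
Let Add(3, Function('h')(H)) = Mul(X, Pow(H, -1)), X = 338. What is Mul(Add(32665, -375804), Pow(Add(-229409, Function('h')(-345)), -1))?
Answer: Rational(118382955, 79147478) ≈ 1.4957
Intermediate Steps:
Function('h')(H) = Add(-3, Mul(338, Pow(H, -1)))
Mul(Add(32665, -375804), Pow(Add(-229409, Function('h')(-345)), -1)) = Mul(Add(32665, -375804), Pow(Add(-229409, Add(-3, Mul(338, Pow(-345, -1)))), -1)) = Mul(-343139, Pow(Add(-229409, Add(-3, Mul(338, Rational(-1, 345)))), -1)) = Mul(-343139, Pow(Add(-229409, Add(-3, Rational(-338, 345))), -1)) = Mul(-343139, Pow(Add(-229409, Rational(-1373, 345)), -1)) = Mul(-343139, Pow(Rational(-79147478, 345), -1)) = Mul(-343139, Rational(-345, 79147478)) = Rational(118382955, 79147478)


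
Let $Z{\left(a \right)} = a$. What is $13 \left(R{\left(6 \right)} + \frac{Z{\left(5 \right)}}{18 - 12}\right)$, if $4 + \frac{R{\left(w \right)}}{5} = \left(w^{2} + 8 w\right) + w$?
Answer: $\frac{33605}{6} \approx 5600.8$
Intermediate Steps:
$R{\left(w \right)} = -20 + 5 w^{2} + 45 w$ ($R{\left(w \right)} = -20 + 5 \left(\left(w^{2} + 8 w\right) + w\right) = -20 + 5 \left(w^{2} + 9 w\right) = -20 + \left(5 w^{2} + 45 w\right) = -20 + 5 w^{2} + 45 w$)
$13 \left(R{\left(6 \right)} + \frac{Z{\left(5 \right)}}{18 - 12}\right) = 13 \left(\left(-20 + 5 \cdot 6^{2} + 45 \cdot 6\right) + \frac{5}{18 - 12}\right) = 13 \left(\left(-20 + 5 \cdot 36 + 270\right) + \frac{5}{6}\right) = 13 \left(\left(-20 + 180 + 270\right) + 5 \cdot \frac{1}{6}\right) = 13 \left(430 + \frac{5}{6}\right) = 13 \cdot \frac{2585}{6} = \frac{33605}{6}$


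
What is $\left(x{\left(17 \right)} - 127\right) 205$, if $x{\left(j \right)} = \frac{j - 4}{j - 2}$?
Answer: $- \frac{77572}{3} \approx -25857.0$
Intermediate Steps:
$x{\left(j \right)} = \frac{-4 + j}{-2 + j}$
$\left(x{\left(17 \right)} - 127\right) 205 = \left(\frac{-4 + 17}{-2 + 17} - 127\right) 205 = \left(\frac{1}{15} \cdot 13 - 127\right) 205 = \left(\frac{13}{15} - 127\right) 205 = \left(- \frac{1892}{15}\right) 205 = - \frac{77572}{3}$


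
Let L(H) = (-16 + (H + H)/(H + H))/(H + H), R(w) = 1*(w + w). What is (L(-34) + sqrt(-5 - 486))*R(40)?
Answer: 300/17 + 80*I*sqrt(491) ≈ 17.647 + 1772.7*I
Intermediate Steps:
R(w) = 2*w (R(w) = 1*(2*w) = 2*w)
L(H) = -15/(2*H) (L(H) = (-16 + (2*H)/((2*H)))/((2*H)) = (-16 + (2*H)*(1/(2*H)))*(1/(2*H)) = (-16 + 1)*(1/(2*H)) = -15/(2*H))
(L(-34) + sqrt(-5 - 486))*R(40) = (-15/2/(-34) + sqrt(-5 - 486))*(2*40) = (-15/2*(-1/34) + sqrt(-491))*80 = (15/68 + I*sqrt(491))*80 = 300/17 + 80*I*sqrt(491)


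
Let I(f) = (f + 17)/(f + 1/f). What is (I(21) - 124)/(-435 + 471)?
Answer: -27005/7956 ≈ -3.3943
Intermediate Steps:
I(f) = (17 + f)/(f + 1/f)
(I(21) - 124)/(-435 + 471) = (21*(17 + 21)/(1 + 21²) - 124)/(-435 + 471) = (21*38/(1 + 441) - 124)/36 = (21*38/442 - 124)*(1/36) = (21*(1/442)*38 - 124)*(1/36) = (399/221 - 124)*(1/36) = -27005/221*1/36 = -27005/7956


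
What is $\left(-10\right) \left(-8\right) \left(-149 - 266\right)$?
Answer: $-33200$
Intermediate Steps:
$\left(-10\right) \left(-8\right) \left(-149 - 266\right) = 80 \left(-415\right) = -33200$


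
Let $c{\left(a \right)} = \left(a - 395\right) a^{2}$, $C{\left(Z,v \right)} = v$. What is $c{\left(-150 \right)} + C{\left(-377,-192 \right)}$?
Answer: $-12262692$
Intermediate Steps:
$c{\left(a \right)} = a^{2} \left(-395 + a\right)$ ($c{\left(a \right)} = \left(-395 + a\right) a^{2} = a^{2} \left(-395 + a\right)$)
$c{\left(-150 \right)} + C{\left(-377,-192 \right)} = \left(-150\right)^{2} \left(-395 - 150\right) - 192 = 22500 \left(-545\right) - 192 = -12262500 - 192 = -12262692$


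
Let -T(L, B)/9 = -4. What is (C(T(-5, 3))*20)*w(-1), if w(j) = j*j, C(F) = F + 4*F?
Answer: 3600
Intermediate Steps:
T(L, B) = 36 (T(L, B) = -9*(-4) = 36)
C(F) = 5*F
w(j) = j²
(C(T(-5, 3))*20)*w(-1) = ((5*36)*20)*(-1)² = (180*20)*1 = 3600*1 = 3600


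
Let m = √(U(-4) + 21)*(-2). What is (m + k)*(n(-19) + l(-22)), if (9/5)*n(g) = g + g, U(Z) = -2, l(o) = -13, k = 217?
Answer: -66619/9 + 614*√19/9 ≈ -7104.7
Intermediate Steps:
n(g) = 10*g/9 (n(g) = 5*(g + g)/9 = 5*(2*g)/9 = 10*g/9)
m = -2*√19 (m = √(-2 + 21)*(-2) = √19*(-2) = -2*√19 ≈ -8.7178)
(m + k)*(n(-19) + l(-22)) = (-2*√19 + 217)*((10/9)*(-19) - 13) = (217 - 2*√19)*(-190/9 - 13) = (217 - 2*√19)*(-307/9) = -66619/9 + 614*√19/9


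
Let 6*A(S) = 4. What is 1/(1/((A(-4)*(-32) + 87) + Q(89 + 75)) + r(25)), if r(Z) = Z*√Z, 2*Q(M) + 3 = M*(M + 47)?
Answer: 104197/13024631 ≈ 0.0080000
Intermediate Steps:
A(S) = ⅔ (A(S) = (⅙)*4 = ⅔)
Q(M) = -3/2 + M*(47 + M)/2 (Q(M) = -3/2 + (M*(M + 47))/2 = -3/2 + (M*(47 + M))/2 = -3/2 + M*(47 + M)/2)
r(Z) = Z^(3/2)
1/(1/((A(-4)*(-32) + 87) + Q(89 + 75)) + r(25)) = 1/(1/(((⅔)*(-32) + 87) + (-3/2 + (89 + 75)²/2 + 47*(89 + 75)/2)) + 25^(3/2)) = 1/(1/((-64/3 + 87) + (-3/2 + (½)*164² + (47/2)*164)) + 125) = 1/(1/(197/3 + (-3/2 + (½)*26896 + 3854)) + 125) = 1/(1/(197/3 + (-3/2 + 13448 + 3854)) + 125) = 1/(1/(197/3 + 34601/2) + 125) = 1/(1/(104197/6) + 125) = 1/(6/104197 + 125) = 1/(13024631/104197) = 104197/13024631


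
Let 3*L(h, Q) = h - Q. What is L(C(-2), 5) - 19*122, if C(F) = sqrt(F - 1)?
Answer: -6959/3 + I*sqrt(3)/3 ≈ -2319.7 + 0.57735*I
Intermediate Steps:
C(F) = sqrt(-1 + F)
L(h, Q) = -Q/3 + h/3 (L(h, Q) = (h - Q)/3 = -Q/3 + h/3)
L(C(-2), 5) - 19*122 = (-1/3*5 + sqrt(-1 - 2)/3) - 19*122 = (-5/3 + sqrt(-3)/3) - 2318 = (-5/3 + (I*sqrt(3))/3) - 2318 = (-5/3 + I*sqrt(3)/3) - 2318 = -6959/3 + I*sqrt(3)/3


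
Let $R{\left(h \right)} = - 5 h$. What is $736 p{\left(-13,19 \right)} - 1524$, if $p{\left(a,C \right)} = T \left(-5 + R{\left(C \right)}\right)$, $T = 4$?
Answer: $-295924$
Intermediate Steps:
$p{\left(a,C \right)} = -20 - 20 C$ ($p{\left(a,C \right)} = 4 \left(-5 - 5 C\right) = -20 - 20 C$)
$736 p{\left(-13,19 \right)} - 1524 = 736 \left(-20 - 380\right) - 1524 = 736 \left(-400\right) - 1524 = -294400 - 1524 = -295924$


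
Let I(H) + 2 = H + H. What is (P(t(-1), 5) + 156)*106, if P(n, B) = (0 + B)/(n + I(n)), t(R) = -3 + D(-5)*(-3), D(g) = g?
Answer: 281377/17 ≈ 16552.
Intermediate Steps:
I(H) = -2 + 2*H (I(H) = -2 + (H + H) = -2 + 2*H)
t(R) = 12 (t(R) = -3 - 5*(-3) = -3 + 15 = 12)
P(n, B) = B/(-2 + 3*n) (P(n, B) = (0 + B)/(n + (-2 + 2*n)) = B/(-2 + 3*n))
(P(t(-1), 5) + 156)*106 = (5/(-2 + 3*12) + 156)*106 = (5/(-2 + 36) + 156)*106 = (5/34 + 156)*106 = (5309/34)*106 = 281377/17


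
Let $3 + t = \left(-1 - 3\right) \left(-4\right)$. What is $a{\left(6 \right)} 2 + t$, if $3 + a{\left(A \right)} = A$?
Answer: $19$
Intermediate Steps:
$a{\left(A \right)} = -3 + A$
$t = 13$ ($t = -3 + \left(-1 - 3\right) \left(-4\right) = -3 - -16 = -3 + 16 = 13$)
$a{\left(6 \right)} 2 + t = \left(-3 + 6\right) 2 + 13 = 3 \cdot 2 + 13 = 6 + 13 = 19$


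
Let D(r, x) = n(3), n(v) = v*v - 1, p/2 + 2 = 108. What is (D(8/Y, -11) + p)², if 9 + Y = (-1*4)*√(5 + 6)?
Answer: 48400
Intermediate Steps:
p = 212 (p = -4 + 2*108 = -4 + 216 = 212)
n(v) = -1 + v² (n(v) = v² - 1 = -1 + v²)
Y = -9 - 4*√11 (Y = -9 + (-1*4)*√(5 + 6) = -9 - 4*√11 ≈ -22.267)
D(r, x) = 8 (D(r, x) = -1 + 3² = -1 + 9 = 8)
(D(8/Y, -11) + p)² = (8 + 212)² = 220² = 48400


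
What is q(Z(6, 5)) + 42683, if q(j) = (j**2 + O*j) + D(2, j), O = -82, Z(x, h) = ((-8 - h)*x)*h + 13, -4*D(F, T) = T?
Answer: 863281/4 ≈ 2.1582e+5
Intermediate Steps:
D(F, T) = -T/4
Z(x, h) = 13 + h*x*(-8 - h) (Z(x, h) = (x*(-8 - h))*h + 13 = h*x*(-8 - h) + 13 = 13 + h*x*(-8 - h))
q(j) = j**2 - 329*j/4 (q(j) = (j**2 - 82*j) - j/4 = j**2 - 329*j/4)
q(Z(6, 5)) + 42683 = (13 - 1*6*5**2 - 8*5*6)*(-329 + 4*(13 - 1*6*5**2 - 8*5*6))/4 + 42683 = (13 - 1*6*25 - 240)*(-329 + 4*(13 - 1*6*25 - 240))/4 + 42683 = (13 - 150 - 240)*(-329 + 4*(13 - 150 - 240))/4 + 42683 = (1/4)*(-377)*(-329 + 4*(-377)) + 42683 = (1/4)*(-377)*(-329 - 1508) + 42683 = (1/4)*(-377)*(-1837) + 42683 = 692549/4 + 42683 = 863281/4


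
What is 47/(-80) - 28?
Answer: -2287/80 ≈ -28.587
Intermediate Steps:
47/(-80) - 28 = 47*(-1/80) - 28 = -47/80 - 28 = -2287/80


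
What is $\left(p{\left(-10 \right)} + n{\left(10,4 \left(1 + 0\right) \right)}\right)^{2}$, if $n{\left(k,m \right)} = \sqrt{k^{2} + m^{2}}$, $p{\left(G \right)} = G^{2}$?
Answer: $10116 + 400 \sqrt{29} \approx 12270.0$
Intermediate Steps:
$\left(p{\left(-10 \right)} + n{\left(10,4 \left(1 + 0\right) \right)}\right)^{2} = \left(\left(-10\right)^{2} + \sqrt{10^{2} + \left(4 \left(1 + 0\right)\right)^{2}}\right)^{2} = \left(100 + \sqrt{100 + \left(4 \cdot 1\right)^{2}}\right)^{2} = \left(100 + \sqrt{100 + 4^{2}}\right)^{2} = \left(100 + \sqrt{100 + 16}\right)^{2} = \left(100 + \sqrt{116}\right)^{2} = \left(100 + 2 \sqrt{29}\right)^{2}$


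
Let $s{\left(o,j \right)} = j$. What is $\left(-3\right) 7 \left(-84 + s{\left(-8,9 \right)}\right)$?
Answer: $1575$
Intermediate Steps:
$\left(-3\right) 7 \left(-84 + s{\left(-8,9 \right)}\right) = \left(-3\right) 7 \left(-84 + 9\right) = \left(-21\right) \left(-75\right) = 1575$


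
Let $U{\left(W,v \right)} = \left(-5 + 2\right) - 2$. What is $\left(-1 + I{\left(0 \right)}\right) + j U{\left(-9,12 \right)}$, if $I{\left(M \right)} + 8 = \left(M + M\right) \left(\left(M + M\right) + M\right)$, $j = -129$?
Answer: $636$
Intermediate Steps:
$I{\left(M \right)} = -8 + 6 M^{2}$ ($I{\left(M \right)} = -8 + \left(M + M\right) \left(\left(M + M\right) + M\right) = -8 + 2 M \left(2 M + M\right) = -8 + 2 M 3 M = -8 + 6 M^{2}$)
$U{\left(W,v \right)} = -5$ ($U{\left(W,v \right)} = -3 - 2 = -5$)
$\left(-1 + I{\left(0 \right)}\right) + j U{\left(-9,12 \right)} = \left(-1 - \left(8 - 6 \cdot 0^{2}\right)\right) - -645 = \left(-1 + \left(-8 + 6 \cdot 0\right)\right) + 645 = \left(-1 + \left(-8 + 0\right)\right) + 645 = \left(-1 - 8\right) + 645 = -9 + 645 = 636$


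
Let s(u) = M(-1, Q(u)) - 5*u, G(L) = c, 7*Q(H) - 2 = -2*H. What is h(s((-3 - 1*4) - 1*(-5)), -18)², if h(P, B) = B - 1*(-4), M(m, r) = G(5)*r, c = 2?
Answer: 196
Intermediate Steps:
Q(H) = 2/7 - 2*H/7 (Q(H) = 2/7 + (-2*H)/7 = 2/7 - 2*H/7)
G(L) = 2
M(m, r) = 2*r
s(u) = 4/7 - 39*u/7 (s(u) = 2*(2/7 - 2*u/7) - 5*u = (4/7 - 4*u/7) - 5*u = 4/7 - 39*u/7)
h(P, B) = 4 + B (h(P, B) = B + 4 = 4 + B)
h(s((-3 - 1*4) - 1*(-5)), -18)² = (4 - 18)² = (-14)² = 196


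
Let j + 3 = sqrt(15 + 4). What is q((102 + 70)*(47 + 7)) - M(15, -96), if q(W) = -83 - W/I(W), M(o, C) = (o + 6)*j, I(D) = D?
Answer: -21 - 21*sqrt(19) ≈ -112.54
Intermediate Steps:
j = -3 + sqrt(19) (j = -3 + sqrt(15 + 4) = -3 + sqrt(19) ≈ 1.3589)
M(o, C) = (-3 + sqrt(19))*(6 + o) (M(o, C) = (o + 6)*(-3 + sqrt(19)) = (6 + o)*(-3 + sqrt(19)) = (-3 + sqrt(19))*(6 + o))
q(W) = -84 (q(W) = -83 - W/W = -83 - 1*1 = -83 - 1 = -84)
q((102 + 70)*(47 + 7)) - M(15, -96) = -84 - (-1)*(3 - sqrt(19))*(6 + 15) = -84 - (-1)*(3 - sqrt(19))*21 = -84 - (-63 + 21*sqrt(19)) = -84 + (63 - 21*sqrt(19)) = -21 - 21*sqrt(19)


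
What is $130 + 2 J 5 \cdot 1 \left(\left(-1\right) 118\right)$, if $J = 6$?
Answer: $-6950$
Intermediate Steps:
$130 + 2 J 5 \cdot 1 \left(\left(-1\right) 118\right) = 130 + 2 \cdot 6 \cdot 5 \cdot 1 \left(\left(-1\right) 118\right) = 130 + 12 \cdot 5 \left(-118\right) = 130 + 60 \left(-118\right) = 130 - 7080 = -6950$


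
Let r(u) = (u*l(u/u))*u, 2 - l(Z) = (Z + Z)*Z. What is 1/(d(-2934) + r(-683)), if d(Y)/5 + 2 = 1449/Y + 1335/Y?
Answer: -489/7210 ≈ -0.067822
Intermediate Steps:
d(Y) = -10 + 13920/Y (d(Y) = -10 + 5*(1449/Y + 1335/Y) = -10 + 5*(2784/Y) = -10 + 13920/Y)
l(Z) = 2 - 2*Z**2 (l(Z) = 2 - (Z + Z)*Z = 2 - 2*Z*Z = 2 - 2*Z**2)
r(u) = 0 (r(u) = (u*(2 - 2*(u/u)**2))*u = (u*(2 - 2*1**2))*u = (u*(2 - 2*1))*u = (u*(2 - 2))*u = (u*0)*u = 0*u = 0)
1/(d(-2934) + r(-683)) = 1/((-10 + 13920/(-2934)) + 0) = 1/((-10 + 13920*(-1/2934)) + 0) = 1/((-10 - 2320/489) + 0) = 1/(-7210/489 + 0) = 1/(-7210/489) = -489/7210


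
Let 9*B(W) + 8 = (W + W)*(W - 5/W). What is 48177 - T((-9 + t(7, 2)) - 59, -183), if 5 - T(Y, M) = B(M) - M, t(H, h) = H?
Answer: 55795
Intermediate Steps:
B(W) = -8/9 + 2*W*(W - 5/W)/9 (B(W) = -8/9 + ((W + W)*(W - 5/W))/9 = -8/9 + ((2*W)*(W - 5/W))/9 = -8/9 + (2*W*(W - 5/W))/9 = -8/9 + 2*W*(W - 5/W)/9)
T(Y, M) = 7 + M - 2*M²/9 (T(Y, M) = 5 - ((-2 + 2*M²/9) - M) = 5 - (-2 - M + 2*M²/9) = 5 + (2 + M - 2*M²/9) = 7 + M - 2*M²/9)
48177 - T((-9 + t(7, 2)) - 59, -183) = 48177 - (7 - 183 - 2/9*(-183)²) = 48177 - (7 - 183 - 2/9*33489) = 48177 - (7 - 183 - 7442) = 48177 - 1*(-7618) = 48177 + 7618 = 55795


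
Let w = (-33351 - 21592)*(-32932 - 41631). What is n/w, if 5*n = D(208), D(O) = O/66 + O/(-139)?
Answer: 7592/93958156437915 ≈ 8.0802e-11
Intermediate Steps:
w = 4096714909 (w = -54943*(-74563) = 4096714909)
D(O) = 73*O/9174 (D(O) = O*(1/66) + O*(-1/139) = O/66 - O/139 = 73*O/9174)
n = 7592/22935 (n = ((73/9174)*208)/5 = (1/5)*(7592/4587) = 7592/22935 ≈ 0.33102)
n/w = (7592/22935)/4096714909 = (7592/22935)*(1/4096714909) = 7592/93958156437915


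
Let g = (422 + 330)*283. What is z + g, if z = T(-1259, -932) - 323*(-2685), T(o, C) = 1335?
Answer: 1081406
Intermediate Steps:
g = 212816 (g = 752*283 = 212816)
z = 868590 (z = 1335 - 323*(-2685) = 1335 - 1*(-867255) = 1335 + 867255 = 868590)
z + g = 868590 + 212816 = 1081406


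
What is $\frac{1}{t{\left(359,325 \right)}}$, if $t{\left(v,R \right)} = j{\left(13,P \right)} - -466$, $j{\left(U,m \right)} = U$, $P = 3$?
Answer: $\frac{1}{479} \approx 0.0020877$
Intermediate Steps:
$t{\left(v,R \right)} = 479$ ($t{\left(v,R \right)} = 13 - -466 = 13 + 466 = 479$)
$\frac{1}{t{\left(359,325 \right)}} = \frac{1}{479}$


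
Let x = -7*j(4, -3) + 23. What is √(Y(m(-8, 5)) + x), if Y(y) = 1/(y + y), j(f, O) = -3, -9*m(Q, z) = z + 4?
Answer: √174/2 ≈ 6.5955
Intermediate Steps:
m(Q, z) = -4/9 - z/9 (m(Q, z) = -(z + 4)/9 = -(4 + z)/9 = -4/9 - z/9)
Y(y) = 1/(2*y)
x = 44 (x = -7*(-3) + 23 = 21 + 23 = 44)
√(Y(m(-8, 5)) + x) = √(1/(2*(-4/9 - ⅑*5)) + 44) = √(1/(2*(-4/9 - 5/9)) + 44) = √((½)/(-1) + 44) = √((½)*(-1) + 44) = √(-½ + 44) = √(87/2) = √174/2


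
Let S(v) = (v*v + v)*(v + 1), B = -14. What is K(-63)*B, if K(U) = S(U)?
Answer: 3390408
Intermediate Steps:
S(v) = (1 + v)*(v + v²) (S(v) = (v² + v)*(1 + v) = (v + v²)*(1 + v) = (1 + v)*(v + v²))
K(U) = U*(1 + U² + 2*U)
K(-63)*B = -63*(1 + (-63)² + 2*(-63))*(-14) = -63*(1 + 3969 - 126)*(-14) = -63*3844*(-14) = -242172*(-14) = 3390408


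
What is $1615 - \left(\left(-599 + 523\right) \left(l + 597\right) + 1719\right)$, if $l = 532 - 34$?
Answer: $83116$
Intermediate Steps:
$l = 498$
$1615 - \left(\left(-599 + 523\right) \left(l + 597\right) + 1719\right) = 1615 - \left(\left(-599 + 523\right) \left(498 + 597\right) + 1719\right) = 1615 - \left(\left(-76\right) 1095 + 1719\right) = 1615 - \left(-83220 + 1719\right) = 1615 - -81501 = 1615 + 81501 = 83116$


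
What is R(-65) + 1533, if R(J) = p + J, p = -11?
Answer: 1457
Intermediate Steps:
R(J) = -11 + J
R(-65) + 1533 = (-11 - 65) + 1533 = -76 + 1533 = 1457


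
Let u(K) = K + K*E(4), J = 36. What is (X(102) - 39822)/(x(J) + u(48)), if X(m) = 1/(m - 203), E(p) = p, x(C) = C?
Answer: -4022023/27876 ≈ -144.28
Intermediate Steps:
X(m) = 1/(-203 + m)
u(K) = 5*K (u(K) = K + K*4 = K + 4*K = 5*K)
(X(102) - 39822)/(x(J) + u(48)) = (1/(-203 + 102) - 39822)/(36 + 5*48) = (1/(-101) - 39822)/(36 + 240) = (-1/101 - 39822)/276 = -4022023/101*1/276 = -4022023/27876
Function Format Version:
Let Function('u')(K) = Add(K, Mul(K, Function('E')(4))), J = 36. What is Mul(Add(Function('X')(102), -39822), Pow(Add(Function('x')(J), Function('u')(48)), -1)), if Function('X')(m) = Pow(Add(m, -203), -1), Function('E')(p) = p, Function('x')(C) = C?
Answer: Rational(-4022023, 27876) ≈ -144.28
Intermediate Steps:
Function('X')(m) = Pow(Add(-203, m), -1)
Function('u')(K) = Mul(5, K) (Function('u')(K) = Add(K, Mul(K, 4)) = Add(K, Mul(4, K)) = Mul(5, K))
Mul(Add(Function('X')(102), -39822), Pow(Add(Function('x')(J), Function('u')(48)), -1)) = Mul(Add(Pow(Add(-203, 102), -1), -39822), Pow(Add(36, Mul(5, 48)), -1)) = Mul(Add(Pow(-101, -1), -39822), Pow(Add(36, 240), -1)) = Mul(Add(Rational(-1, 101), -39822), Pow(276, -1)) = Mul(Rational(-4022023, 101), Rational(1, 276)) = Rational(-4022023, 27876)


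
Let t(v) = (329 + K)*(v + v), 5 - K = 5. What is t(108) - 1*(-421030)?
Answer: 492094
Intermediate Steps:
K = 0 (K = 5 - 1*5 = 5 - 5 = 0)
t(v) = 658*v (t(v) = (329 + 0)*(v + v) = 329*(2*v) = 658*v)
t(108) - 1*(-421030) = 658*108 - 1*(-421030) = 71064 + 421030 = 492094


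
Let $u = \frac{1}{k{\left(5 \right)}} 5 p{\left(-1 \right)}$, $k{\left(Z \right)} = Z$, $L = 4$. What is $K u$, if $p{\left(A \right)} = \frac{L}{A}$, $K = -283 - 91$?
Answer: $1496$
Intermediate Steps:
$K = -374$ ($K = -283 - 91 = -374$)
$p{\left(A \right)} = \frac{4}{A}$
$u = -4$ ($u = \frac{1}{5} \cdot 5 \frac{4}{-1} = \frac{1}{5} \cdot 5 \cdot 4 \left(-1\right) = 1 \left(-4\right) = -4$)
$K u = \left(-374\right) \left(-4\right) = 1496$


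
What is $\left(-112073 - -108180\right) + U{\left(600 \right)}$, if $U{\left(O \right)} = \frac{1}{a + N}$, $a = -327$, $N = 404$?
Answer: $- \frac{299760}{77} \approx -3893.0$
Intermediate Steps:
$U{\left(O \right)} = \frac{1}{77}$ ($U{\left(O \right)} = \frac{1}{-327 + 404} = \frac{1}{77}$)
$\left(-112073 - -108180\right) + U{\left(600 \right)} = \left(-112073 - -108180\right) + \frac{1}{77} = \left(-112073 + 108180\right) + \frac{1}{77} = -3893 + \frac{1}{77} = - \frac{299760}{77}$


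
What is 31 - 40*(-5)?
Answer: 231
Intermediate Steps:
31 - 40*(-5) = 31 + 200 = 231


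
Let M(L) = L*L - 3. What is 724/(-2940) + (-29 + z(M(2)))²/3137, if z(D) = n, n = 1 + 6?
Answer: -212057/2305695 ≈ -0.091971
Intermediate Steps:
M(L) = -3 + L² (M(L) = L² - 3 = -3 + L²)
n = 7
z(D) = 7
724/(-2940) + (-29 + z(M(2)))²/3137 = 724/(-2940) + (-29 + 7)²/3137 = 724*(-1/2940) + (-22)²*(1/3137) = -181/735 + 484*(1/3137) = -181/735 + 484/3137 = -212057/2305695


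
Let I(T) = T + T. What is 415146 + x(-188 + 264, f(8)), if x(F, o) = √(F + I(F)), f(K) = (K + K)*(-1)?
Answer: 415146 + 2*√57 ≈ 4.1516e+5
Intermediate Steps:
f(K) = -2*K (f(K) = (2*K)*(-1) = -2*K)
I(T) = 2*T
x(F, o) = √3*√F (x(F, o) = √(F + 2*F) = √(3*F) = √3*√F)
415146 + x(-188 + 264, f(8)) = 415146 + √3*√(-188 + 264) = 415146 + √3*√76 = 415146 + √3*(2*√19) = 415146 + 2*√57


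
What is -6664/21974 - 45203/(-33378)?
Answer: 385429865/366724086 ≈ 1.0510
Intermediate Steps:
-6664/21974 - 45203/(-33378) = -6664*1/21974 - 45203*(-1/33378) = -3332/10987 + 45203/33378 = 385429865/366724086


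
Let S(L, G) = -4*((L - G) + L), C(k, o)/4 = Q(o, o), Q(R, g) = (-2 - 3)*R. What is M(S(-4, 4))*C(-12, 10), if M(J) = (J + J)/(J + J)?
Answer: -200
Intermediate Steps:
Q(R, g) = -5*R
C(k, o) = -20*o (C(k, o) = 4*(-5*o) = -20*o)
S(L, G) = -8*L + 4*G (S(L, G) = -4*(-G + 2*L) = -8*L + 4*G)
M(J) = 1 (M(J) = (2*J)/((2*J)) = (2*J)*(1/(2*J)) = 1)
M(S(-4, 4))*C(-12, 10) = 1*(-20*10) = 1*(-200) = -200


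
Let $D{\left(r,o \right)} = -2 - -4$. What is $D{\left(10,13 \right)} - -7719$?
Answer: $7721$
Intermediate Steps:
$D{\left(r,o \right)} = 2$ ($D{\left(r,o \right)} = -2 + 4 = 2$)
$D{\left(10,13 \right)} - -7719 = 2 - -7719 = 2 + 7719 = 7721$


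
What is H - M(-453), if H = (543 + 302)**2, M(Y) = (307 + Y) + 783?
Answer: 713388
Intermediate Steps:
M(Y) = 1090 + Y
H = 714025 (H = 845**2 = 714025)
H - M(-453) = 714025 - (1090 - 453) = 714025 - 1*637 = 714025 - 637 = 713388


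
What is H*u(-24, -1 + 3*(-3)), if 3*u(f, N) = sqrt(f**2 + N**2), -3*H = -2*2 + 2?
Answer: 52/9 ≈ 5.7778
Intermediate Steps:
H = 2/3 (H = -(-2*2 + 2)/3 = -(-4 + 2)/3 = -1/3*(-2) = 2/3 ≈ 0.66667)
u(f, N) = sqrt(N**2 + f**2)/3 (u(f, N) = sqrt(f**2 + N**2)/3 = sqrt(N**2 + f**2)/3)
H*u(-24, -1 + 3*(-3)) = 2*(sqrt((-1 + 3*(-3))**2 + (-24)**2)/3)/3 = 2*(sqrt((-1 - 9)**2 + 576)/3)/3 = 2*(sqrt((-10)**2 + 576)/3)/3 = 2*(sqrt(100 + 576)/3)/3 = 2*(sqrt(676)/3)/3 = 2*((1/3)*26)/3 = (2/3)*(26/3) = 52/9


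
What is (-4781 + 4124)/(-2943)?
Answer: 73/327 ≈ 0.22324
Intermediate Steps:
(-4781 + 4124)/(-2943) = -657*(-1/2943) = 73/327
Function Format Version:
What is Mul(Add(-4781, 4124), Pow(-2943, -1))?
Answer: Rational(73, 327) ≈ 0.22324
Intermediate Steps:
Mul(Add(-4781, 4124), Pow(-2943, -1)) = Mul(-657, Rational(-1, 2943)) = Rational(73, 327)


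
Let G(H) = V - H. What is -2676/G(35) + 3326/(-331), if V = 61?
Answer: -486116/4303 ≈ -112.97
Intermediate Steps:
G(H) = 61 - H
-2676/G(35) + 3326/(-331) = -2676/(61 - 1*35) + 3326/(-331) = -2676/(61 - 35) + 3326*(-1/331) = -2676/26 - 3326/331 = -2676*1/26 - 3326/331 = -1338/13 - 3326/331 = -486116/4303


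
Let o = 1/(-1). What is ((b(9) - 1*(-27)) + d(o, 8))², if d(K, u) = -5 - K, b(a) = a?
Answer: 1024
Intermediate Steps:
o = -1
((b(9) - 1*(-27)) + d(o, 8))² = ((9 - 1*(-27)) + (-5 - 1*(-1)))² = ((9 + 27) + (-5 + 1))² = (36 - 4)² = 32² = 1024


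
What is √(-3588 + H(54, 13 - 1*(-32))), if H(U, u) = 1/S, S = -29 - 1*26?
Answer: I*√10853755/55 ≈ 59.9*I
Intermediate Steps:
S = -55 (S = -29 - 26 = -55)
H(U, u) = -1/55 (H(U, u) = 1/(-55) = -1/55)
√(-3588 + H(54, 13 - 1*(-32))) = √(-3588 - 1/55) = √(-197341/55) = I*√10853755/55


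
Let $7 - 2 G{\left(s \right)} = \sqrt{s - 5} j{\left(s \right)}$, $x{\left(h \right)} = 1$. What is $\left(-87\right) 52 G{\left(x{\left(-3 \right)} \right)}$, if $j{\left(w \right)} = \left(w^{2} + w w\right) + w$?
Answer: $-15834 + 13572 i \approx -15834.0 + 13572.0 i$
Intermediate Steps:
$j{\left(w \right)} = w + 2 w^{2}$ ($j{\left(w \right)} = \left(w^{2} + w^{2}\right) + w = 2 w^{2} + w = w + 2 w^{2}$)
$G{\left(s \right)} = \frac{7}{2} - \frac{s \sqrt{-5 + s} \left(1 + 2 s\right)}{2}$ ($G{\left(s \right)} = \frac{7}{2} - \frac{\sqrt{s - 5} s \left(1 + 2 s\right)}{2} = \frac{7}{2} - \frac{\sqrt{-5 + s} s \left(1 + 2 s\right)}{2} = \frac{7}{2} - \frac{s \sqrt{-5 + s} \left(1 + 2 s\right)}{2}$)
$\left(-87\right) 52 G{\left(x{\left(-3 \right)} \right)} = \left(-87\right) 52 \left(\frac{7}{2} - \frac{\sqrt{-5 + 1} \left(1 + 2 \cdot 1\right)}{2}\right) = - 4524 \left(\frac{7}{2} - \frac{\sqrt{-4} \left(1 + 2\right)}{2}\right) = - 4524 \left(\frac{7}{2} - \frac{1}{2} \cdot 2 i 3\right) = - 4524 \left(\frac{7}{2} - 3 i\right) = -15834 + 13572 i$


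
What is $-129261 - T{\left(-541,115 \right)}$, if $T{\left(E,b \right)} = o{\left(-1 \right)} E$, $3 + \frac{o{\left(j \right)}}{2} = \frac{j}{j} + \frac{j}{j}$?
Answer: $-130343$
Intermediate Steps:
$o{\left(j \right)} = -2$ ($o{\left(j \right)} = -6 + 2 \left(\frac{j}{j} + \frac{j}{j}\right) = -6 + 2 \left(1 + 1\right) = -6 + 2 \cdot 2 = -6 + 4 = -2$)
$T{\left(E,b \right)} = - 2 E$
$-129261 - T{\left(-541,115 \right)} = -129261 - \left(-2\right) \left(-541\right) = -129261 - 1082 = -130343$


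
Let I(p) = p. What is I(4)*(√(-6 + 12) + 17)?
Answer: 68 + 4*√6 ≈ 77.798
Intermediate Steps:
I(4)*(√(-6 + 12) + 17) = 4*(√(-6 + 12) + 17) = 4*(√6 + 17) = 4*(17 + √6) = 68 + 4*√6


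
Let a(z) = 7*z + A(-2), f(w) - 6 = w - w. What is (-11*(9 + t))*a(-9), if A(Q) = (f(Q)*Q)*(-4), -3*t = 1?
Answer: 1430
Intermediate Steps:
t = -1/3 (t = -1/3*1 = -1/3 ≈ -0.33333)
f(w) = 6 (f(w) = 6 + (w - w) = 6 + 0 = 6)
A(Q) = -24*Q (A(Q) = (6*Q)*(-4) = -24*Q)
a(z) = 48 + 7*z (a(z) = 7*z - 24*(-2) = 7*z + 48 = 48 + 7*z)
(-11*(9 + t))*a(-9) = (-11*(9 - 1/3))*(48 + 7*(-9)) = (-11*26/3)*(48 - 63) = -286/3*(-15) = 1430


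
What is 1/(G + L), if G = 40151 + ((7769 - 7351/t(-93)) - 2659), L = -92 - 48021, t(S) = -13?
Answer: -13/29725 ≈ -0.00043734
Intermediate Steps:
L = -48113
G = 595744/13 (G = 40151 + ((7769 - 7351/(-13)) - 2659) = 40151 + ((7769 - 7351*(-1/13)) - 2659) = 40151 + ((7769 + 7351/13) - 2659) = 40151 + (108348/13 - 2659) = 40151 + 73781/13 = 595744/13 ≈ 45826.)
1/(G + L) = 1/(595744/13 - 48113) = 1/(-29725/13) = -13/29725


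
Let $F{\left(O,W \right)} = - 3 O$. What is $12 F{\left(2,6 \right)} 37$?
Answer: $-2664$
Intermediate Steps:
$12 F{\left(2,6 \right)} 37 = 12 \left(\left(-3\right) 2\right) 37 = 12 \left(-6\right) 37 = \left(-72\right) 37 = -2664$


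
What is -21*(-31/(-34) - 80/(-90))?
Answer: -3857/102 ≈ -37.814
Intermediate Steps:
-21*(-31/(-34) - 80/(-90)) = -21*(-31*(-1/34) - 80*(-1/90)) = -21*(31/34 + 8/9) = -21*551/306 = -3857/102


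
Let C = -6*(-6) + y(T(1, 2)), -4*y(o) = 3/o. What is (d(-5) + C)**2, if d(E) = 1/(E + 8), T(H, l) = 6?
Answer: 755161/576 ≈ 1311.0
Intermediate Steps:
y(o) = -3/(4*o)
d(E) = 1/(8 + E)
C = 287/8 (C = -6*(-6) - 3/4/6 = 36 - 3/4*1/6 = 36 - 1/8 = 287/8 ≈ 35.875)
(d(-5) + C)**2 = (1/(8 - 5) + 287/8)**2 = (1/3 + 287/8)**2 = (869/24)**2 = 755161/576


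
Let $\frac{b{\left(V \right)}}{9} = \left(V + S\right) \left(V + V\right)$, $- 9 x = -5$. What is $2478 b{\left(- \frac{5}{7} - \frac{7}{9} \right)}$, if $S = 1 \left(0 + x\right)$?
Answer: $\frac{1308856}{21} \approx 62327.0$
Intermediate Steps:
$x = \frac{5}{9}$ ($x = \left(- \frac{1}{9}\right) \left(-5\right) = \frac{5}{9} \approx 0.55556$)
$S = \frac{5}{9}$ ($S = 1 \left(0 + \frac{5}{9}\right) = 1 \cdot \frac{5}{9} = \frac{5}{9} \approx 0.55556$)
$b{\left(V \right)} = 18 V \left(\frac{5}{9} + V\right)$ ($b{\left(V \right)} = 9 \left(V + \frac{5}{9}\right) \left(V + V\right) = 9 \left(\frac{5}{9} + V\right) 2 V = 9 \cdot 2 V \left(\frac{5}{9} + V\right) = 18 V \left(\frac{5}{9} + V\right)$)
$2478 b{\left(- \frac{5}{7} - \frac{7}{9} \right)} = 2478 \cdot 2 \left(- \frac{5}{7} - \frac{7}{9}\right) \left(5 + 9 \left(- \frac{5}{7} - \frac{7}{9}\right)\right) = 2478 \cdot 2 \left(- \frac{94}{63}\right) \left(5 + 9 \left(- \frac{94}{63}\right)\right) = 2478 \cdot 2 \left(- \frac{94}{63}\right) \left(5 - \frac{94}{7}\right) = 2478 \cdot 2 \left(- \frac{94}{63}\right) \left(- \frac{59}{7}\right) = 2478 \cdot \frac{11092}{441} = \frac{1308856}{21}$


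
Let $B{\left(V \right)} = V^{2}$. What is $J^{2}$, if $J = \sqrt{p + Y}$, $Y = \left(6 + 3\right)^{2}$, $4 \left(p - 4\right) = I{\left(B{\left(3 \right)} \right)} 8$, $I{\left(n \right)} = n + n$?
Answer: $121$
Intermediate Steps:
$I{\left(n \right)} = 2 n$
$p = 40$ ($p = 4 + \frac{2 \cdot 3^{2} \cdot 8}{4} = 4 + \frac{2 \cdot 9 \cdot 8}{4} = 4 + \frac{18 \cdot 8}{4} = 4 + \frac{1}{4} \cdot 144 = 4 + 36 = 40$)
$Y = 81$ ($Y = 9^{2} = 81$)
$J = 11$ ($J = \sqrt{40 + 81} = \sqrt{121} = 11$)
$J^{2} = 11^{2} = 121$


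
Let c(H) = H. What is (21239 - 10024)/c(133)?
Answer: 11215/133 ≈ 84.323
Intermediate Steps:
(21239 - 10024)/c(133) = (21239 - 10024)/133 = 11215*(1/133) = 11215/133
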